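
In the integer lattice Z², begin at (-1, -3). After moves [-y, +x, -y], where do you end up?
(0, -5)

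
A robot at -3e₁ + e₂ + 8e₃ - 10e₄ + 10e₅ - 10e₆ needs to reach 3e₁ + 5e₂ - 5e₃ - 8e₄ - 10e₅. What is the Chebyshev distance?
20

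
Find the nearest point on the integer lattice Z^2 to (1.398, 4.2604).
(1, 4)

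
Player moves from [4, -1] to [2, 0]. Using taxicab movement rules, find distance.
3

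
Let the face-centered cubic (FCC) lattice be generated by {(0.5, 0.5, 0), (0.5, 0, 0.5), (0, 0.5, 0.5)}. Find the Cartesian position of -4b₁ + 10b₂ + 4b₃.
(3, 0, 7)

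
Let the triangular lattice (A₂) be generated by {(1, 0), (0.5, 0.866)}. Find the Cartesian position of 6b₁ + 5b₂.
(8.5, 4.33)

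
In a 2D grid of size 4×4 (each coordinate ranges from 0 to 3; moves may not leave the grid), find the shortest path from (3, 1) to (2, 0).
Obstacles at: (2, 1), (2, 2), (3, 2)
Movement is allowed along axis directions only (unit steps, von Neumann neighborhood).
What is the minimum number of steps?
2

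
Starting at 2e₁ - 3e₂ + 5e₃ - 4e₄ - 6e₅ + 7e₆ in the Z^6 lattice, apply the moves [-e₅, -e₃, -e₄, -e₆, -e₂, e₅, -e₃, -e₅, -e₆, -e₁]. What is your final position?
(1, -4, 3, -5, -7, 5)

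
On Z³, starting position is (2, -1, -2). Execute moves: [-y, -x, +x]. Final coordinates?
(2, -2, -2)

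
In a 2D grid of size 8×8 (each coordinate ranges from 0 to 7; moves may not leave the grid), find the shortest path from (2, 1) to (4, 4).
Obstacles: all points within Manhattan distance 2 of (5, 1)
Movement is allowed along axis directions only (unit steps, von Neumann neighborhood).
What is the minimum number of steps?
5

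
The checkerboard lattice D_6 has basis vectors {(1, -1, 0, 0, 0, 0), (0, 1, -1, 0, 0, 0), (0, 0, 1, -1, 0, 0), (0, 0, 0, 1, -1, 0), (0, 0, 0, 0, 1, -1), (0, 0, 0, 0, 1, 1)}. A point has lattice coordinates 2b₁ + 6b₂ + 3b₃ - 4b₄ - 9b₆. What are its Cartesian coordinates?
(2, 4, -3, -7, -5, -9)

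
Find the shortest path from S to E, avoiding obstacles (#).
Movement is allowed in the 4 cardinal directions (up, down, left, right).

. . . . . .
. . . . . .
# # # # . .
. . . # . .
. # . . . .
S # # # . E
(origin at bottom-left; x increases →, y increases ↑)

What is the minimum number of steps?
9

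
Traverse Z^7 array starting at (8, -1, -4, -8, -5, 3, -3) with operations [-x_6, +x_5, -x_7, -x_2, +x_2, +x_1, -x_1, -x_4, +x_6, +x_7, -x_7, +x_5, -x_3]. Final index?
(8, -1, -5, -9, -3, 3, -4)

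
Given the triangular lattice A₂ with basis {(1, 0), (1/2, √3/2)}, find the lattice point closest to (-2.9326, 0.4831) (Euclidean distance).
(-3, 0)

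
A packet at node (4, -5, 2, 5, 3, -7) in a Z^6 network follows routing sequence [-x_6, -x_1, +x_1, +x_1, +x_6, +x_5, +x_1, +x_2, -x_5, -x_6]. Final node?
(6, -4, 2, 5, 3, -8)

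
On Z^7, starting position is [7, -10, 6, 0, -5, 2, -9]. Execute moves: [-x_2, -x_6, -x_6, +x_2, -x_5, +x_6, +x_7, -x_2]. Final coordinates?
(7, -11, 6, 0, -6, 1, -8)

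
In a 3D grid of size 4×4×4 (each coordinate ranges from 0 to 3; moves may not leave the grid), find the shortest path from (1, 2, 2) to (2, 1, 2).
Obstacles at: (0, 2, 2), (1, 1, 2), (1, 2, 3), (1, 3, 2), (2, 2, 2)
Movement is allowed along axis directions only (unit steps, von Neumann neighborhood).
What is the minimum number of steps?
4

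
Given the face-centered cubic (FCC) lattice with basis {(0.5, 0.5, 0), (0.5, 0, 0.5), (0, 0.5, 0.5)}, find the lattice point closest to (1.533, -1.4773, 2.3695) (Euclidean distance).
(1.5, -1.5, 2)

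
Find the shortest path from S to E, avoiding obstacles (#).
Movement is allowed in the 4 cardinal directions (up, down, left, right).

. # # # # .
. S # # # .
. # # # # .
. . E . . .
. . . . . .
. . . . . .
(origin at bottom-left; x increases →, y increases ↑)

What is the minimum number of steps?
5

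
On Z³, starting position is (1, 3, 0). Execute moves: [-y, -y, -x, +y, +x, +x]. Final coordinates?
(2, 2, 0)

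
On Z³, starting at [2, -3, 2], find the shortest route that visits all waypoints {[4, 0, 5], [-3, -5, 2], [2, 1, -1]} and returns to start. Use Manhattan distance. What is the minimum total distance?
38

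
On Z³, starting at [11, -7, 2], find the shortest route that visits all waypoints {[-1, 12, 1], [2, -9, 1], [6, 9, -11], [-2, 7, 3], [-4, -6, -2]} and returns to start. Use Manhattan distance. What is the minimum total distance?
108
(one optimal route: (11, -7, 2) → (2, -9, 1) → (-4, -6, -2) → (-2, 7, 3) → (-1, 12, 1) → (6, 9, -11) → (11, -7, 2))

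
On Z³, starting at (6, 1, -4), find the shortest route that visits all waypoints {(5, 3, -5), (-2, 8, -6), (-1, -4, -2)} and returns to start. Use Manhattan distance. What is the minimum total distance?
48
(one optimal route: (6, 1, -4) → (5, 3, -5) → (-2, 8, -6) → (-1, -4, -2) → (6, 1, -4))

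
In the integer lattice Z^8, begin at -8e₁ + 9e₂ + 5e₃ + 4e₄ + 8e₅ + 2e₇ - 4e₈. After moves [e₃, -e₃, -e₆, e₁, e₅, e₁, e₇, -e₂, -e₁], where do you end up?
(-7, 8, 5, 4, 9, -1, 3, -4)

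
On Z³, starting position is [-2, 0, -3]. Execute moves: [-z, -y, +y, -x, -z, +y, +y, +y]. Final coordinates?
(-3, 3, -5)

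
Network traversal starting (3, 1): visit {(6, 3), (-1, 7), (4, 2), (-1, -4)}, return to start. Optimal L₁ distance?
36
(one optimal route: (3, 1) → (4, 2) → (6, 3) → (-1, 7) → (-1, -4) → (3, 1))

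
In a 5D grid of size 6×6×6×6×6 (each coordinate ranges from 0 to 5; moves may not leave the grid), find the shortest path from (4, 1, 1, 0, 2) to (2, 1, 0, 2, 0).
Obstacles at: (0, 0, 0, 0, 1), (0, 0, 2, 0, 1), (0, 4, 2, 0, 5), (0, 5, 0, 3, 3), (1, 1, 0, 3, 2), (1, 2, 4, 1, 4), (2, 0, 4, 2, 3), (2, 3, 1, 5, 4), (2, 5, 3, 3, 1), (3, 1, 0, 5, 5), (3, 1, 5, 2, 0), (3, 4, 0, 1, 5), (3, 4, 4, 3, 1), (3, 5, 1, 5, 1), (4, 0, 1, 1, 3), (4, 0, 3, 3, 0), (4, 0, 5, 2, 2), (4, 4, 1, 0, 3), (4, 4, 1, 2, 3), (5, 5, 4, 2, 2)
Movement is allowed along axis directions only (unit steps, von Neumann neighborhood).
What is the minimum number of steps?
7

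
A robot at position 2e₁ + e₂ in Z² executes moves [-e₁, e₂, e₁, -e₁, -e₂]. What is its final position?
(1, 1)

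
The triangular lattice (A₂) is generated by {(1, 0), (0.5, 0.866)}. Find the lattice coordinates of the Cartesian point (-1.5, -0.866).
-b₁ - b₂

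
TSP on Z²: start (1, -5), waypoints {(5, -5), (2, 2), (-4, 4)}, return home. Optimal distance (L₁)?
36
(one optimal route: (1, -5) → (5, -5) → (2, 2) → (-4, 4) → (1, -5))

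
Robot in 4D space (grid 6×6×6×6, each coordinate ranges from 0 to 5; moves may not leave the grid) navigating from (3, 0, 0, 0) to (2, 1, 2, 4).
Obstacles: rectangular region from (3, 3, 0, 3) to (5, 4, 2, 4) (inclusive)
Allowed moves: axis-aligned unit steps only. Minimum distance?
8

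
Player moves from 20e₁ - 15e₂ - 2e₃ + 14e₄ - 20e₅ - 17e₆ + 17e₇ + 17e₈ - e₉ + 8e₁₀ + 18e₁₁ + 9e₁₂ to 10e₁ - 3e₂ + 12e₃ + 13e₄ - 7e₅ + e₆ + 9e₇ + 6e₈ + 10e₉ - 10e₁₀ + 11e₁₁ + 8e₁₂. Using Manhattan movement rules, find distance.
124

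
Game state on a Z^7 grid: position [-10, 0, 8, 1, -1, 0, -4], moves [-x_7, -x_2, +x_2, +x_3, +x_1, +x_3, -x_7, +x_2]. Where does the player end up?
(-9, 1, 10, 1, -1, 0, -6)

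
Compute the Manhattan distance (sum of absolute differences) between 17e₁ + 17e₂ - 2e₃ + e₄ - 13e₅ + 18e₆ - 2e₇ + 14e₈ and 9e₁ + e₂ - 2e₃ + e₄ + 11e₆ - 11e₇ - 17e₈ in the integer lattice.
84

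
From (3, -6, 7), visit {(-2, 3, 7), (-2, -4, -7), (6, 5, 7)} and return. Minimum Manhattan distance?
66
(one optimal route: (3, -6, 7) → (-2, -4, -7) → (-2, 3, 7) → (6, 5, 7) → (3, -6, 7))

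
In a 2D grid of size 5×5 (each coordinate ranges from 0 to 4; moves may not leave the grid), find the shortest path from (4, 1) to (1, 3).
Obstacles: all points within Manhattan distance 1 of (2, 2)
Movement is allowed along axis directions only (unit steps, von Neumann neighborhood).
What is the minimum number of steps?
7
(one shortest path: (4, 1) → (4, 2) → (4, 3) → (3, 3) → (3, 4) → (2, 4) → (1, 4) → (1, 3))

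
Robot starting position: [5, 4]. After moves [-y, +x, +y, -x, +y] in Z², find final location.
(5, 5)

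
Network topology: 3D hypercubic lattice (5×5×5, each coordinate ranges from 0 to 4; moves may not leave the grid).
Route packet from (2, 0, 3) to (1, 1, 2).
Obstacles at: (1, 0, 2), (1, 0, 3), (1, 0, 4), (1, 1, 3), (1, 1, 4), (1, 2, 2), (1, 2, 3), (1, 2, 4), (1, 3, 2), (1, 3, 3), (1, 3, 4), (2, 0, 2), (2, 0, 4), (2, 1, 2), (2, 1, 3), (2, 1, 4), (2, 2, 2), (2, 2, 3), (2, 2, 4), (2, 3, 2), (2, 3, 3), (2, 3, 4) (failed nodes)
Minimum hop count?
7
(one shortest path: (2, 0, 3) → (3, 0, 3) → (3, 1, 3) → (3, 1, 2) → (3, 1, 1) → (2, 1, 1) → (1, 1, 1) → (1, 1, 2))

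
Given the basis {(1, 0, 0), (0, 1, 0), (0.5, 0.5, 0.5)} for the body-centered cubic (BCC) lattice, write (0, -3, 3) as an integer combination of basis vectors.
-3b₁ - 6b₂ + 6b₃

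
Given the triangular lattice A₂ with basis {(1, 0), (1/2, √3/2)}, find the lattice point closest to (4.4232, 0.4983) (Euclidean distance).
(4.5, 0.866)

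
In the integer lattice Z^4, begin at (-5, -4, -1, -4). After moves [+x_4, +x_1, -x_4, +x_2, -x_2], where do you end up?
(-4, -4, -1, -4)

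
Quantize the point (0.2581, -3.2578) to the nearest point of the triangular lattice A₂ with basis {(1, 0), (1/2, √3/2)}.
(0, -3.464)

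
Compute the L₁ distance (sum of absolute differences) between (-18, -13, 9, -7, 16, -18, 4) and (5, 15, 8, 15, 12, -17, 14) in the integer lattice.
89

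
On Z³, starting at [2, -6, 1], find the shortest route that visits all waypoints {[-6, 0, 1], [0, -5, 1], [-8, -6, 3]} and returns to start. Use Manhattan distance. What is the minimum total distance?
36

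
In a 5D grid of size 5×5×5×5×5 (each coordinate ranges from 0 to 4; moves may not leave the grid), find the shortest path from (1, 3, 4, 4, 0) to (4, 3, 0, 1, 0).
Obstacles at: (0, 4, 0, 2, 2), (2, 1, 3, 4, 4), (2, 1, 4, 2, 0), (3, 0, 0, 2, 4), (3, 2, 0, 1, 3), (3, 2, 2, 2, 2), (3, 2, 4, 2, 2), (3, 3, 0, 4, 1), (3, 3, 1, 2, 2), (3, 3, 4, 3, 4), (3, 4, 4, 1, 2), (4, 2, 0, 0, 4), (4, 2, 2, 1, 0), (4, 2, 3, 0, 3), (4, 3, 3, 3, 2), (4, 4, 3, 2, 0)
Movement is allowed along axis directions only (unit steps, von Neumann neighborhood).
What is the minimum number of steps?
10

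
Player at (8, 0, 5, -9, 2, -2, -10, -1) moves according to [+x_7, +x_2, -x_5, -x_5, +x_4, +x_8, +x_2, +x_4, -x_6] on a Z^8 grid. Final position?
(8, 2, 5, -7, 0, -3, -9, 0)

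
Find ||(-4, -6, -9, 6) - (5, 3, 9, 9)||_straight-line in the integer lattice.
22.2486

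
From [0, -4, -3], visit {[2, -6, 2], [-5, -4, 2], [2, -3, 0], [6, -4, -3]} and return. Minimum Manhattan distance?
38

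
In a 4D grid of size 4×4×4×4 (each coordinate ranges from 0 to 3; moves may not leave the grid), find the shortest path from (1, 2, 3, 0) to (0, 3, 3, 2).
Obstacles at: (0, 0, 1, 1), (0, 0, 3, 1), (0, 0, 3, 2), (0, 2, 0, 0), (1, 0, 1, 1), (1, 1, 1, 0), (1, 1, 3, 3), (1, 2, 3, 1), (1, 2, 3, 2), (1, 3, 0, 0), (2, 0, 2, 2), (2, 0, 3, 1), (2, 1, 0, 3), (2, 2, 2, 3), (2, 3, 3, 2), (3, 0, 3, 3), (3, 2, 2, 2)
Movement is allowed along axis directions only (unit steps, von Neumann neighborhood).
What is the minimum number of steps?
4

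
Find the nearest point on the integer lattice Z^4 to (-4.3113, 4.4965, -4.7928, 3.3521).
(-4, 4, -5, 3)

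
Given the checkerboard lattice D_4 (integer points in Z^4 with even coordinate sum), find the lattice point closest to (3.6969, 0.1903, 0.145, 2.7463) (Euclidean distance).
(3, 0, 0, 3)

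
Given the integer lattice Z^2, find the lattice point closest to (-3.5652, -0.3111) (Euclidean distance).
(-4, 0)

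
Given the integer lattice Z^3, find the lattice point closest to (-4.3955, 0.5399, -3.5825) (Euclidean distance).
(-4, 1, -4)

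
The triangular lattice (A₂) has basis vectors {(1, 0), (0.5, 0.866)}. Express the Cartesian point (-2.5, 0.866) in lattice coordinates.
-3b₁ + b₂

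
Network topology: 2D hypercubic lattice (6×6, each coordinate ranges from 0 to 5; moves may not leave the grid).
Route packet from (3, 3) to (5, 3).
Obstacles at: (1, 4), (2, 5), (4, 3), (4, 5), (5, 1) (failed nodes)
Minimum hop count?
4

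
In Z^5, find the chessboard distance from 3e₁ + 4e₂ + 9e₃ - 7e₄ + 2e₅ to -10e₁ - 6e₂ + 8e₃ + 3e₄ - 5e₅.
13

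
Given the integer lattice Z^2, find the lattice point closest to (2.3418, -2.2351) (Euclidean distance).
(2, -2)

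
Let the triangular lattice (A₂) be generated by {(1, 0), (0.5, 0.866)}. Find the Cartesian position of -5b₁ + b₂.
(-4.5, 0.866)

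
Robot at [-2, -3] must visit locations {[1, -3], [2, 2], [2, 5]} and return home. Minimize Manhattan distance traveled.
24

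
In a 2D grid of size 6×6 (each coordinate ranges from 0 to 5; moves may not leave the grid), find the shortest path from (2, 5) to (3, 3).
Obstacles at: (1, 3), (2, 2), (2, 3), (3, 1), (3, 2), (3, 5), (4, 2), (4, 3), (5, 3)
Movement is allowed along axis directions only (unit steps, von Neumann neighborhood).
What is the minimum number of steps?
3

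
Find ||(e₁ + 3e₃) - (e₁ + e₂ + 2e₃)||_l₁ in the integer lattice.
2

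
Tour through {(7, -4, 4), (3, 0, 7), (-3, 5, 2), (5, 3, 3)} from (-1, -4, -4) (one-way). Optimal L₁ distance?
47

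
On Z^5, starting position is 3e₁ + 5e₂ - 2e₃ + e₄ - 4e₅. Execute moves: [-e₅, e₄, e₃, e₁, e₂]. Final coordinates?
(4, 6, -1, 2, -5)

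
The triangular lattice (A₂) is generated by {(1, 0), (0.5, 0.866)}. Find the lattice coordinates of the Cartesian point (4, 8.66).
-b₁ + 10b₂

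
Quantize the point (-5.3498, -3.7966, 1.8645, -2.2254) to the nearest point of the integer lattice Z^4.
(-5, -4, 2, -2)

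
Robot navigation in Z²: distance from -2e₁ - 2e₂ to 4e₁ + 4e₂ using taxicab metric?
12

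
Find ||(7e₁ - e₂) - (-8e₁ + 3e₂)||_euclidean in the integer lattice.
15.5242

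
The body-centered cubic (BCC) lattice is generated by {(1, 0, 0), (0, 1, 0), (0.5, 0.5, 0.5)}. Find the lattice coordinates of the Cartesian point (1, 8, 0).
b₁ + 8b₂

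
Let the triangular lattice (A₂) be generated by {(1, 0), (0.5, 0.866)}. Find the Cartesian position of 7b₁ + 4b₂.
(9, 3.464)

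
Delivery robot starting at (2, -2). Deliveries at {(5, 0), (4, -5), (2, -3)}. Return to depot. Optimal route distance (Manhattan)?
16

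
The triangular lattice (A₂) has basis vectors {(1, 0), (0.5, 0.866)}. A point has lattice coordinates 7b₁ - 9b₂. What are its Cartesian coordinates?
(2.5, -7.794)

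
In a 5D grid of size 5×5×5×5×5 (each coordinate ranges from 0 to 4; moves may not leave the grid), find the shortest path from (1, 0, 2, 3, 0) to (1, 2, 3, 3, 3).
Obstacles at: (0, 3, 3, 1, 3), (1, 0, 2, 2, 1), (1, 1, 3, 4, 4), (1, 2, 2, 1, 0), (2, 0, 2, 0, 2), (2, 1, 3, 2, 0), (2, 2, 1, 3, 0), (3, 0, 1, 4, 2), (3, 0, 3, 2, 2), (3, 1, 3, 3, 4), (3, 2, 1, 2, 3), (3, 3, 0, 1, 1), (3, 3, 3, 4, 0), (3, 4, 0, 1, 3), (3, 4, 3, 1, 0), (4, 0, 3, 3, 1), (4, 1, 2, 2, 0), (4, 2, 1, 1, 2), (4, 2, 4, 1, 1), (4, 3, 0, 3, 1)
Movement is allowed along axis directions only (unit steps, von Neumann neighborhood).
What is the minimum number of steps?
6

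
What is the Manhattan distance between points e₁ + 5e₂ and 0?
6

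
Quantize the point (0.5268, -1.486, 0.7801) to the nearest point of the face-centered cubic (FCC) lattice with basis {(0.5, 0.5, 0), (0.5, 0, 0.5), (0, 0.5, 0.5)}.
(0.5, -1.5, 1)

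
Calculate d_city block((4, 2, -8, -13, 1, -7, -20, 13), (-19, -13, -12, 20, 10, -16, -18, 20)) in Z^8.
102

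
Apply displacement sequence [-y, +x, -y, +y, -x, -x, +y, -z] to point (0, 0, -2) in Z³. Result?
(-1, 0, -3)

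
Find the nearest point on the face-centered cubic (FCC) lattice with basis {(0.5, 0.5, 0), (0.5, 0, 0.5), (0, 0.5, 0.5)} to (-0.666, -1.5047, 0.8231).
(-0.5, -1.5, 1)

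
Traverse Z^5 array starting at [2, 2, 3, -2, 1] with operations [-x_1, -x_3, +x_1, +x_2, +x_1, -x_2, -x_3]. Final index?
(3, 2, 1, -2, 1)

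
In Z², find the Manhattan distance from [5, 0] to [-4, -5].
14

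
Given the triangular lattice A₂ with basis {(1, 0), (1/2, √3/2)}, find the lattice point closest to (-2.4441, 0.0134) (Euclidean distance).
(-2, 0)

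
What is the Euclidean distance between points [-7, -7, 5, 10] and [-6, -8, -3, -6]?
17.9444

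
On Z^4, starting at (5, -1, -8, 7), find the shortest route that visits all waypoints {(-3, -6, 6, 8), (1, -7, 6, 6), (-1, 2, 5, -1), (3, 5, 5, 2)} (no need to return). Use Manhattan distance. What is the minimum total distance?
62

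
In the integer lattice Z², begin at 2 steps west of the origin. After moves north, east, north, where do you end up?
(-1, 2)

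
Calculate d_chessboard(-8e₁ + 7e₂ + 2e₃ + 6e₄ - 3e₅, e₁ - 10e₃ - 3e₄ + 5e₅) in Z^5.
12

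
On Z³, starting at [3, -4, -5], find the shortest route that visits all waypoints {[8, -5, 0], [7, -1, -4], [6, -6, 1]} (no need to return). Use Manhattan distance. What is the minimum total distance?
21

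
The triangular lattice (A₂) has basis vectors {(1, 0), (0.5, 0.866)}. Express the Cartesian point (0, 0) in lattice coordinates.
0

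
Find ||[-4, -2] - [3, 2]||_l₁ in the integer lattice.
11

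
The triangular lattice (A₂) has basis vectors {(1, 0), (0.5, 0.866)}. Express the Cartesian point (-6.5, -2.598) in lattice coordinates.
-5b₁ - 3b₂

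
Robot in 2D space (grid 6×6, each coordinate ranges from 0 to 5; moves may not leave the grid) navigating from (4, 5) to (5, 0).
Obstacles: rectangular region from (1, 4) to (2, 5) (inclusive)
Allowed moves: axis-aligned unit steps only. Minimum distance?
6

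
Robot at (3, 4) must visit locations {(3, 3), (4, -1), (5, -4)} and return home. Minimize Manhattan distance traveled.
20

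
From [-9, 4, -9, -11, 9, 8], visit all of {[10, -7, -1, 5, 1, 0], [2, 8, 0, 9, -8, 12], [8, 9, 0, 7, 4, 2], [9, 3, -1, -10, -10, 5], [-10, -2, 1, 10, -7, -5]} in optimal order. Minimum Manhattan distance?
191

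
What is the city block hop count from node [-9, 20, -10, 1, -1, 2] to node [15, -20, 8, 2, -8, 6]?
94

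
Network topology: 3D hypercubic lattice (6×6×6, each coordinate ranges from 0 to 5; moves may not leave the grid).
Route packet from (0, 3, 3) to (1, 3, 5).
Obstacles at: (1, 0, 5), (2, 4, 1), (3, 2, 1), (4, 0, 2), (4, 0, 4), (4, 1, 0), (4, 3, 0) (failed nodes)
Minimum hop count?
3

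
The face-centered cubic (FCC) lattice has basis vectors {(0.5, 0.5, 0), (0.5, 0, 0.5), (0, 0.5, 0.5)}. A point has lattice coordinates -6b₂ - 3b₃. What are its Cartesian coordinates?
(-3, -1.5, -4.5)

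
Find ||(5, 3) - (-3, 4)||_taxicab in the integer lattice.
9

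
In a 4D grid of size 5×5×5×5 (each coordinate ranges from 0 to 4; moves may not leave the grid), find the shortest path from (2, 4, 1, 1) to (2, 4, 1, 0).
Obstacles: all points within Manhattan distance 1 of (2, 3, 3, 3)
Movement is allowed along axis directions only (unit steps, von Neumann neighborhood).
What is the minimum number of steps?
1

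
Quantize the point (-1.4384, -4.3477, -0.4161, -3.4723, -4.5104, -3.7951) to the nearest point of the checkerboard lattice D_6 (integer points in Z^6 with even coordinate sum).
(-1, -4, 0, -3, -4, -4)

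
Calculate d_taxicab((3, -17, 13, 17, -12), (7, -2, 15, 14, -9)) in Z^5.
27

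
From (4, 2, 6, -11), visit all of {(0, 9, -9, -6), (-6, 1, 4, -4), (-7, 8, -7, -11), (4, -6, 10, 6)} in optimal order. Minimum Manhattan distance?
103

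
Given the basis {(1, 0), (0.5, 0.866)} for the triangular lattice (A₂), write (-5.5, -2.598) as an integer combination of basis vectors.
-4b₁ - 3b₂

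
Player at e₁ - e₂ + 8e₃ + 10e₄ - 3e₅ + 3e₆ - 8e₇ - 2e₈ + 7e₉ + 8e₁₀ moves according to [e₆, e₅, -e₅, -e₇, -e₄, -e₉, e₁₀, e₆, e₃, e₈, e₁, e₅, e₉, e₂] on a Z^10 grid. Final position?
(2, 0, 9, 9, -2, 5, -9, -1, 7, 9)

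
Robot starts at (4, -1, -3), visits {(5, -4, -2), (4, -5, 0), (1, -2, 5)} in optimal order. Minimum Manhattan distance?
20
(one optimal route: (4, -1, -3) → (5, -4, -2) → (4, -5, 0) → (1, -2, 5))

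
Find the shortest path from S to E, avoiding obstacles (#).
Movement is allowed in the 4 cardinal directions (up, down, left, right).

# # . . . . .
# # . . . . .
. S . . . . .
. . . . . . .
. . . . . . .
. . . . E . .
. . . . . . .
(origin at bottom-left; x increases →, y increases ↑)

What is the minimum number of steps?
6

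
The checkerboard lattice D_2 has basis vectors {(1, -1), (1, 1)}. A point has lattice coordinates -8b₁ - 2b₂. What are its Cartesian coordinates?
(-10, 6)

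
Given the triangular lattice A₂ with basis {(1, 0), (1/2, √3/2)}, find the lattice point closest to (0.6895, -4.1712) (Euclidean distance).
(0.5, -4.33)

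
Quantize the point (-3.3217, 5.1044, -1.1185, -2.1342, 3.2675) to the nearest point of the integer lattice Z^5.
(-3, 5, -1, -2, 3)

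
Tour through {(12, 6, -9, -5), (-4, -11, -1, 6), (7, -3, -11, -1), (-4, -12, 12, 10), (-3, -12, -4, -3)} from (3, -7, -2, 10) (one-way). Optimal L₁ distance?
106
(one optimal route: (3, -7, -2, 10) → (-4, -12, 12, 10) → (-4, -11, -1, 6) → (-3, -12, -4, -3) → (7, -3, -11, -1) → (12, 6, -9, -5))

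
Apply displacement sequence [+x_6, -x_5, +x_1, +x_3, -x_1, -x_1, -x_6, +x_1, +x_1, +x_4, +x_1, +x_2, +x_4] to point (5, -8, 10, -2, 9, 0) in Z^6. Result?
(7, -7, 11, 0, 8, 0)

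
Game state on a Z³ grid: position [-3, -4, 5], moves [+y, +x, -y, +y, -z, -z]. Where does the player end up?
(-2, -3, 3)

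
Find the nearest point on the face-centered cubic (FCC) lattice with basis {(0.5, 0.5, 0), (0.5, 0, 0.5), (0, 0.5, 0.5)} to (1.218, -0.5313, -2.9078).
(1.5, -0.5, -3)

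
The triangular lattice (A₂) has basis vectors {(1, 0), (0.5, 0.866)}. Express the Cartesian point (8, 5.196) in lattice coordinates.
5b₁ + 6b₂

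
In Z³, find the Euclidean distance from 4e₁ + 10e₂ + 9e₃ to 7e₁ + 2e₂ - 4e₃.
15.5563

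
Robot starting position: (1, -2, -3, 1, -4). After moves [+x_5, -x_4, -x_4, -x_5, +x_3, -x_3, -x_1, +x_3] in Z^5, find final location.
(0, -2, -2, -1, -4)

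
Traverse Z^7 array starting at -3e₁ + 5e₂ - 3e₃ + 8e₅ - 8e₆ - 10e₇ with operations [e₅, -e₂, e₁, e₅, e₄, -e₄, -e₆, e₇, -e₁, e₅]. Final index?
(-3, 4, -3, 0, 11, -9, -9)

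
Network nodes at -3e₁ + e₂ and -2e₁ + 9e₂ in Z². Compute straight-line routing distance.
8.06226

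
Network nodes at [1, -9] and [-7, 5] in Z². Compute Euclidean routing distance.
16.1245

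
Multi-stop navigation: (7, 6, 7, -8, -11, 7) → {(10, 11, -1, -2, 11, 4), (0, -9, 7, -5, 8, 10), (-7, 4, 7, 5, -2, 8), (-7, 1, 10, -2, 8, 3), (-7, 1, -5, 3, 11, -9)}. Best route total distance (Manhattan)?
195
(one optimal route: (7, 6, 7, -8, -11, 7) → (-7, 4, 7, 5, -2, 8) → (0, -9, 7, -5, 8, 10) → (-7, 1, 10, -2, 8, 3) → (-7, 1, -5, 3, 11, -9) → (10, 11, -1, -2, 11, 4))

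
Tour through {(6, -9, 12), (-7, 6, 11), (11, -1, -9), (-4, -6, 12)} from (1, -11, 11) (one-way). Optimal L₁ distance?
82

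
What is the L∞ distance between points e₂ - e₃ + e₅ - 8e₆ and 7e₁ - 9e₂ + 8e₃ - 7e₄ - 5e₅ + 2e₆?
10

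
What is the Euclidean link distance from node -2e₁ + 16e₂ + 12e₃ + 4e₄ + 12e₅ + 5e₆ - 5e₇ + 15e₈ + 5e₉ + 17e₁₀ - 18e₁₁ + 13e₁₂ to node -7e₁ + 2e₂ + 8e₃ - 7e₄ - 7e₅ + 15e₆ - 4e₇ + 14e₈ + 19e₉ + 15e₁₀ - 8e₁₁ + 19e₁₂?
34.0147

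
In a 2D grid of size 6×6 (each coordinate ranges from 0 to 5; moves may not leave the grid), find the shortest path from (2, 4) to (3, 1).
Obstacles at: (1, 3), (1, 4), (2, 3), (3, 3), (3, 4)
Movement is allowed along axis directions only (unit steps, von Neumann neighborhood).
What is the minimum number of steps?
8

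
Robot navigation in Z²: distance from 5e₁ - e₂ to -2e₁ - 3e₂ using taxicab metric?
9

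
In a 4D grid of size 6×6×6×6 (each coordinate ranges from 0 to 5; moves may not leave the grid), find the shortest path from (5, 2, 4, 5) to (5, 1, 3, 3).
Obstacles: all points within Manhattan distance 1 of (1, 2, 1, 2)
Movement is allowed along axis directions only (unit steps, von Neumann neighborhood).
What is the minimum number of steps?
4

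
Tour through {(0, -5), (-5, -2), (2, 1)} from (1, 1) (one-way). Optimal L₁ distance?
17
(one optimal route: (1, 1) → (2, 1) → (0, -5) → (-5, -2))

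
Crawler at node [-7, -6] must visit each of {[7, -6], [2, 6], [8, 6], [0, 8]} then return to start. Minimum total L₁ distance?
58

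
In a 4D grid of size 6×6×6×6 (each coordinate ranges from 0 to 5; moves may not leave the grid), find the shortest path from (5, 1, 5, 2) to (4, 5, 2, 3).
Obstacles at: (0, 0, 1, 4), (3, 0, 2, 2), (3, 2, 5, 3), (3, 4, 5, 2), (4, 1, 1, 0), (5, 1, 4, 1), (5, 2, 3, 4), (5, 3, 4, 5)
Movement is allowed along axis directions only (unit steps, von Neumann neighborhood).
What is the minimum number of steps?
9
(one shortest path: (5, 1, 5, 2) → (4, 1, 5, 2) → (4, 2, 5, 2) → (4, 3, 5, 2) → (4, 4, 5, 2) → (4, 5, 5, 2) → (4, 5, 4, 2) → (4, 5, 3, 2) → (4, 5, 2, 2) → (4, 5, 2, 3))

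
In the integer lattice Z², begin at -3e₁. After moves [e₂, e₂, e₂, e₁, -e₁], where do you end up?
(-3, 3)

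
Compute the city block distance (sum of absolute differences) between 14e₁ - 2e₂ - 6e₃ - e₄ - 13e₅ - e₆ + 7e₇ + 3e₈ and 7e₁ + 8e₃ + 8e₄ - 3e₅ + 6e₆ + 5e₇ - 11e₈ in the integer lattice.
65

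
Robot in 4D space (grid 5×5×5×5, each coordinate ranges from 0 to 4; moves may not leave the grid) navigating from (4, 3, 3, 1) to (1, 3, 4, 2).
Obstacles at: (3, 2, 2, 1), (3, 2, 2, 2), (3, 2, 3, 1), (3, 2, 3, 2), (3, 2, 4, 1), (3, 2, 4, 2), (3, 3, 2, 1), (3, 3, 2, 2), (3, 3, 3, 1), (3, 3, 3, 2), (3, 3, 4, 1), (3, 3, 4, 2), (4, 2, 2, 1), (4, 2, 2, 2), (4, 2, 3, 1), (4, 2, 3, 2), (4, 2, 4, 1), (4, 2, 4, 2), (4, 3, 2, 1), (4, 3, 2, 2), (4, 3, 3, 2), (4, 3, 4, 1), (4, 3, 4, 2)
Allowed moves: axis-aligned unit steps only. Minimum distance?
7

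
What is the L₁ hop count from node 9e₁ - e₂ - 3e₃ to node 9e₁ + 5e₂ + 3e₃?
12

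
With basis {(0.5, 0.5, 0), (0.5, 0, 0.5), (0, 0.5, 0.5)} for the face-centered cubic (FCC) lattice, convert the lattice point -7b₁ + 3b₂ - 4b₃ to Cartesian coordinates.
(-2, -5.5, -0.5)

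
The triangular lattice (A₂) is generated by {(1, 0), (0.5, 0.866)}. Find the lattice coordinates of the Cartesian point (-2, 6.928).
-6b₁ + 8b₂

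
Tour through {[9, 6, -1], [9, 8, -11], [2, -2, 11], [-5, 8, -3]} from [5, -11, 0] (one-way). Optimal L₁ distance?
84
(one optimal route: (5, -11, 0) → (2, -2, 11) → (9, 6, -1) → (9, 8, -11) → (-5, 8, -3))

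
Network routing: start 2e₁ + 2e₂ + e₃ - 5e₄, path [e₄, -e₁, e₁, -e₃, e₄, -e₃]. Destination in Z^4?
(2, 2, -1, -3)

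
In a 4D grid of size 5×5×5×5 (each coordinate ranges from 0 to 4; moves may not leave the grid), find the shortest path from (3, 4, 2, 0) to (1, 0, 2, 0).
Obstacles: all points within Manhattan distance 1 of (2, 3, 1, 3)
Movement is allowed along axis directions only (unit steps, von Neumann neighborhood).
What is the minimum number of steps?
6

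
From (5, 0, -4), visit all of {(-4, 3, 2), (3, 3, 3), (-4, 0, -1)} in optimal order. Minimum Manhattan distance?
26
(one optimal route: (5, 0, -4) → (3, 3, 3) → (-4, 3, 2) → (-4, 0, -1))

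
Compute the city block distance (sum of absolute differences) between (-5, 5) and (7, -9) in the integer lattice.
26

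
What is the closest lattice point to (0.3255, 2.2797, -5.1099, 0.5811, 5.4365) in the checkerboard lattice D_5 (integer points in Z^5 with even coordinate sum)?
(0, 2, -5, 1, 6)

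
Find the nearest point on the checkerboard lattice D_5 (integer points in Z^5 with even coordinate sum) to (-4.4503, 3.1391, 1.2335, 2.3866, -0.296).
(-4, 3, 1, 2, 0)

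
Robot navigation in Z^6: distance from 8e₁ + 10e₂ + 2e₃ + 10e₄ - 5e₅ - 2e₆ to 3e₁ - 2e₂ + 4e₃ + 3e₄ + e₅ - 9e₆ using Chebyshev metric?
12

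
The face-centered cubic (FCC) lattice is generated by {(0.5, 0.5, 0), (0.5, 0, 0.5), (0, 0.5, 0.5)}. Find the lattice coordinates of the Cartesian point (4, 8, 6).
6b₁ + 2b₂ + 10b₃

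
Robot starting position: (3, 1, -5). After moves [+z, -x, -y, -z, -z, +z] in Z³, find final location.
(2, 0, -5)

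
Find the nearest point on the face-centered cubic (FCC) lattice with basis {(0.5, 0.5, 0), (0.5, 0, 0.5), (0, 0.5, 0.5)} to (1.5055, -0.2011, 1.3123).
(1.5, 0, 1.5)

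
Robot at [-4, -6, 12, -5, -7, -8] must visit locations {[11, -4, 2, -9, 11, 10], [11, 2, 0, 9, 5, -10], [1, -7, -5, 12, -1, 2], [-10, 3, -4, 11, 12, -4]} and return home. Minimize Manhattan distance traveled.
258
(one optimal route: (-4, -6, 12, -5, -7, -8) → (11, -4, 2, -9, 11, 10) → (11, 2, 0, 9, 5, -10) → (-10, 3, -4, 11, 12, -4) → (1, -7, -5, 12, -1, 2) → (-4, -6, 12, -5, -7, -8))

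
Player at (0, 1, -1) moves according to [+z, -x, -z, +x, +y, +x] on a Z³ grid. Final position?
(1, 2, -1)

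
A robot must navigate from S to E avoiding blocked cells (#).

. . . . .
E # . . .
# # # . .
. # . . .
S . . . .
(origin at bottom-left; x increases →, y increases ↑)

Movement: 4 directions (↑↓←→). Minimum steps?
11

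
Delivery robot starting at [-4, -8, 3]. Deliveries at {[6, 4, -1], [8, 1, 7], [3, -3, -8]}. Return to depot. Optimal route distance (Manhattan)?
78
(one optimal route: (-4, -8, 3) → (8, 1, 7) → (6, 4, -1) → (3, -3, -8) → (-4, -8, 3))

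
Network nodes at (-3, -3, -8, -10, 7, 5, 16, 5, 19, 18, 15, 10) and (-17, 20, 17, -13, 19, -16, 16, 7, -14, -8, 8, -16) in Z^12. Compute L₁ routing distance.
192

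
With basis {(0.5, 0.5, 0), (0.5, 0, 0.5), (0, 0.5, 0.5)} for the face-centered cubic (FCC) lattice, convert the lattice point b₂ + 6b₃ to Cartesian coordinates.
(0.5, 3, 3.5)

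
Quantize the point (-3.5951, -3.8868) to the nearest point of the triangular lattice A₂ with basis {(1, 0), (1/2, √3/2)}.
(-3.5, -4.33)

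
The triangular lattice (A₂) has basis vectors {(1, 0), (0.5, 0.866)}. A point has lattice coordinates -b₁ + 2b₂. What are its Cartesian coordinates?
(0, 1.732)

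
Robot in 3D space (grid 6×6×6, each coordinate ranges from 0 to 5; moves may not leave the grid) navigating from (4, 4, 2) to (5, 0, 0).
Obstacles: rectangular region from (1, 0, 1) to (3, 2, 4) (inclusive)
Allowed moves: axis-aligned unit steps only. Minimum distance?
7
(one shortest path: (4, 4, 2) → (5, 4, 2) → (5, 3, 2) → (5, 2, 2) → (5, 1, 2) → (5, 0, 2) → (5, 0, 1) → (5, 0, 0))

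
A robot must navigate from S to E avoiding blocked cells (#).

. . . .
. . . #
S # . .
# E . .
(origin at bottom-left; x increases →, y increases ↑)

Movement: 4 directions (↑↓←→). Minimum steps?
6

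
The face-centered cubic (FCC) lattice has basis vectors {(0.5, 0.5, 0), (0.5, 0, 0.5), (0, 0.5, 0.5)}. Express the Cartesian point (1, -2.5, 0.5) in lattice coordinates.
-2b₁ + 4b₂ - 3b₃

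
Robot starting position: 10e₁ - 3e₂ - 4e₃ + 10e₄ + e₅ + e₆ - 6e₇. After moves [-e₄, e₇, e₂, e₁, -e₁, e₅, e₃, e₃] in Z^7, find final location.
(10, -2, -2, 9, 2, 1, -5)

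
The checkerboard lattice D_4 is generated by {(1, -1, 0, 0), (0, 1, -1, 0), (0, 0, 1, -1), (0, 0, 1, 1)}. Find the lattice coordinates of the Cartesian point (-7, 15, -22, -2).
-7b₁ + 8b₂ - 6b₃ - 8b₄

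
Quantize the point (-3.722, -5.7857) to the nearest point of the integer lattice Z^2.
(-4, -6)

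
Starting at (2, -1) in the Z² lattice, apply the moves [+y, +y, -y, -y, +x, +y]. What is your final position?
(3, 0)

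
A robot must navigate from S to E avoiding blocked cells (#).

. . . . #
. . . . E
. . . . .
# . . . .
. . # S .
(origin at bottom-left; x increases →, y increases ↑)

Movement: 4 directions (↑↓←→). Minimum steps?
4
(one shortest path: (3, 0) → (4, 0) → (4, 1) → (4, 2) → (4, 3))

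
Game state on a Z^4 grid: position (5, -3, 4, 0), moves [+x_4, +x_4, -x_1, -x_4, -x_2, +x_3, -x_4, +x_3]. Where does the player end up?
(4, -4, 6, 0)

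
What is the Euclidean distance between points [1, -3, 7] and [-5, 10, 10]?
14.6287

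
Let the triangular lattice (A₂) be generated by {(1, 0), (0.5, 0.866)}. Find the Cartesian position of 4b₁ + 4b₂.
(6, 3.464)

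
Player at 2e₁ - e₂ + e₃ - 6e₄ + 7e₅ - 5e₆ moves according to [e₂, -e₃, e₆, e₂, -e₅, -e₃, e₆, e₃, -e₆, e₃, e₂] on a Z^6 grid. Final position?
(2, 2, 1, -6, 6, -4)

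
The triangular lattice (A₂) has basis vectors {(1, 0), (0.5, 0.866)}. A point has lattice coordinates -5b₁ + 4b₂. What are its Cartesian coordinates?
(-3, 3.464)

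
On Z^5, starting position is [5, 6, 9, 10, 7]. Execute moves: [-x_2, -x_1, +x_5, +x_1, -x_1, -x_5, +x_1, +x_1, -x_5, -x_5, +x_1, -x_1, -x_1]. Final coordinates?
(5, 5, 9, 10, 5)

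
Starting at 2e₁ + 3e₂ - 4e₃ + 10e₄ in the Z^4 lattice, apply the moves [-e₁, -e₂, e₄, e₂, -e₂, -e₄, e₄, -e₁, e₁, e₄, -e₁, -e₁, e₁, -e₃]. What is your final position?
(0, 2, -5, 12)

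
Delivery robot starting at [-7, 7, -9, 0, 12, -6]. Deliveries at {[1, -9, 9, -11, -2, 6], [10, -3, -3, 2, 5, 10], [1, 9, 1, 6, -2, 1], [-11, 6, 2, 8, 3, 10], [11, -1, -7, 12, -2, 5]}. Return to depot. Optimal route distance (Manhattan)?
274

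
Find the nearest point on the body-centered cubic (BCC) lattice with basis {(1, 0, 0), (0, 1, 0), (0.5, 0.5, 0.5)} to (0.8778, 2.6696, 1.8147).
(1, 3, 2)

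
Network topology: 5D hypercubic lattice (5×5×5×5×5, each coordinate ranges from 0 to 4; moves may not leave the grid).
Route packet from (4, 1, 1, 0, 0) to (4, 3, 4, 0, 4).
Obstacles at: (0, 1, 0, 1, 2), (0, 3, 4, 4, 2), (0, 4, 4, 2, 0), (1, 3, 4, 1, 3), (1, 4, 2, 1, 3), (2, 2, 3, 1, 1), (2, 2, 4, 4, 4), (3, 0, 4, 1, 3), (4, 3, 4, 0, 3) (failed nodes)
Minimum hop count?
9
(one shortest path: (4, 1, 1, 0, 0) → (4, 2, 1, 0, 0) → (4, 3, 1, 0, 0) → (4, 3, 2, 0, 0) → (4, 3, 3, 0, 0) → (4, 3, 3, 0, 1) → (4, 3, 3, 0, 2) → (4, 3, 3, 0, 3) → (4, 3, 3, 0, 4) → (4, 3, 4, 0, 4))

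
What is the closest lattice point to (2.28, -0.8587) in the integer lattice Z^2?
(2, -1)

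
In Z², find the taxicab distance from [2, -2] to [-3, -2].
5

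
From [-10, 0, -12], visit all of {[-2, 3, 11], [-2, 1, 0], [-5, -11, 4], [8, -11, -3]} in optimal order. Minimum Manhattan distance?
78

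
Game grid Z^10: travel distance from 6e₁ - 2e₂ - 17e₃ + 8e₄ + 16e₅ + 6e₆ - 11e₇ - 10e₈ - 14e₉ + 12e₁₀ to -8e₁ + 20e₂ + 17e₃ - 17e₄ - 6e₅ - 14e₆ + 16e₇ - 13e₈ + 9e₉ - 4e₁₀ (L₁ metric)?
206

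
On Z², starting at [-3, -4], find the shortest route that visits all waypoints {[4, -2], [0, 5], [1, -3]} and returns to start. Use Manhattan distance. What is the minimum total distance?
32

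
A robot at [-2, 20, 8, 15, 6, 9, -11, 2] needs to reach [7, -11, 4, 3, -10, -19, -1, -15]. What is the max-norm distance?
31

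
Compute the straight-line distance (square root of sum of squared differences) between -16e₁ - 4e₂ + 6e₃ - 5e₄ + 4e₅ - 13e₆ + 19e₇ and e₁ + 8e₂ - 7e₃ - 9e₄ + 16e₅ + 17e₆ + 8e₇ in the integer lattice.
42.2256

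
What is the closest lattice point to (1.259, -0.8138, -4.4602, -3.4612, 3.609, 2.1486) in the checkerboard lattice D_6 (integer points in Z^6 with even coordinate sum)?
(1, -1, -4, -4, 4, 2)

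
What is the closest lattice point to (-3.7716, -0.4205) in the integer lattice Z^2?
(-4, 0)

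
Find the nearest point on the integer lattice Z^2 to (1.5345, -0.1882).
(2, 0)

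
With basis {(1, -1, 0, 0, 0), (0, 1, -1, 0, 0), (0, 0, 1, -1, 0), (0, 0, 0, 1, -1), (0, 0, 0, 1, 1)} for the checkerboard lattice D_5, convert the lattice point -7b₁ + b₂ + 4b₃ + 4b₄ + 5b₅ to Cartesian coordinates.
(-7, 8, 3, 5, 1)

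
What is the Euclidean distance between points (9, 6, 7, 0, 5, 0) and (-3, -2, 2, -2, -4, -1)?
17.8606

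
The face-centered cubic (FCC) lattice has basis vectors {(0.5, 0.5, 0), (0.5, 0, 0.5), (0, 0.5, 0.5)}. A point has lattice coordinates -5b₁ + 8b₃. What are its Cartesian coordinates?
(-2.5, 1.5, 4)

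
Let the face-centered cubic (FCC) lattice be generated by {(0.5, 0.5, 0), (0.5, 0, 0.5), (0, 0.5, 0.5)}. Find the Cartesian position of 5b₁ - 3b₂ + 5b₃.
(1, 5, 1)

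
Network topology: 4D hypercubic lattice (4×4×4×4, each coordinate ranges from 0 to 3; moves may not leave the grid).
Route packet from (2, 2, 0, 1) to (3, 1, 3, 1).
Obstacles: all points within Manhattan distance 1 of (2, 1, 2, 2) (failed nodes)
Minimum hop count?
5
(one shortest path: (2, 2, 0, 1) → (3, 2, 0, 1) → (3, 1, 0, 1) → (3, 1, 1, 1) → (3, 1, 2, 1) → (3, 1, 3, 1))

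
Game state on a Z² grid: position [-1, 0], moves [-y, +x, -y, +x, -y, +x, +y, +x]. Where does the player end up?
(3, -2)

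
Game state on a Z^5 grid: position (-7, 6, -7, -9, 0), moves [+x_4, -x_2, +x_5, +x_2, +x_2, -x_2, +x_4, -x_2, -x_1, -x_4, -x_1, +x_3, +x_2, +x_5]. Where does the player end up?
(-9, 6, -6, -8, 2)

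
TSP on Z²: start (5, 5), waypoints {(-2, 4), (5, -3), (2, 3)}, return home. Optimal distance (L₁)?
30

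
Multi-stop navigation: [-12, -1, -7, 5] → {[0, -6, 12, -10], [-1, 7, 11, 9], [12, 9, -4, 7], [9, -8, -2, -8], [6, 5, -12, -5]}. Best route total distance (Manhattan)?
159
(one optimal route: (-12, -1, -7, 5) → (-1, 7, 11, 9) → (12, 9, -4, 7) → (6, 5, -12, -5) → (9, -8, -2, -8) → (0, -6, 12, -10))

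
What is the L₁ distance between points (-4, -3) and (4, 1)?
12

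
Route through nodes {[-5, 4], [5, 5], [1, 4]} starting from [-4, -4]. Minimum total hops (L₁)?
20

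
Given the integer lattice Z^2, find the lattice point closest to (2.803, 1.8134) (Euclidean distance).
(3, 2)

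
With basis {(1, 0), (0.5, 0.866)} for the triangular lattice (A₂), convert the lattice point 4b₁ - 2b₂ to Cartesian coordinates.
(3, -1.732)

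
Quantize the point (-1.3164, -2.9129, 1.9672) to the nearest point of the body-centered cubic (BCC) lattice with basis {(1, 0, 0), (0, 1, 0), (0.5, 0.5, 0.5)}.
(-1, -3, 2)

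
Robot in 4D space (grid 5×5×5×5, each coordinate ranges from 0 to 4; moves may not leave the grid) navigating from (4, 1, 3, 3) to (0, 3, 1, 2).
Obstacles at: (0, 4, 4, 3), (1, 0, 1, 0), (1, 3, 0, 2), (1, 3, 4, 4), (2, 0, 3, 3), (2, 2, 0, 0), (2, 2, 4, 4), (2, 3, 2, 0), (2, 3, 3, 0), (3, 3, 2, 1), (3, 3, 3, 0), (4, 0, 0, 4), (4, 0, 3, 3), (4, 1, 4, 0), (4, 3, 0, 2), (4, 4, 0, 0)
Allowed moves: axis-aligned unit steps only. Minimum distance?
9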